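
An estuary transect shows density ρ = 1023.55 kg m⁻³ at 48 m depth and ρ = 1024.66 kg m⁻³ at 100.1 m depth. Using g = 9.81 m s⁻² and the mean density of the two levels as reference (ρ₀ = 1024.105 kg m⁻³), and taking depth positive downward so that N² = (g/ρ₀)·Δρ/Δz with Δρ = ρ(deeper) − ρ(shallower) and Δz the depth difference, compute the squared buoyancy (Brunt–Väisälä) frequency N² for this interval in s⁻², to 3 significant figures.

2.04 × 10⁻⁴ s⁻²

Δρ = 1024.66 − 1023.55 = 1.11 kg m⁻³ over Δz = 100.1 − 48 = 52.1 m.
N² = (9.81/1024.105) × (1.11/52.1) = 2.0408 × 10⁻⁴ s⁻² ≈ 2.04 × 10⁻⁴ s⁻².
A positive N² confirms static stability across the interval.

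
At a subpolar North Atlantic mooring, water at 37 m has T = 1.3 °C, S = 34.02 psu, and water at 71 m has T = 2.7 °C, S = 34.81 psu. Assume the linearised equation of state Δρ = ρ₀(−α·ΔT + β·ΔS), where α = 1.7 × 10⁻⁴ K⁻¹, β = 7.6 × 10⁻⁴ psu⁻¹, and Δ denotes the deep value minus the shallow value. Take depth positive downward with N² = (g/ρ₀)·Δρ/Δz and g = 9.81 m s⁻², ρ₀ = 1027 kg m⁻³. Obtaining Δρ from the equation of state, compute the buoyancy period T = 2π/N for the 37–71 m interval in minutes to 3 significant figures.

ΔT = +1.4 K, ΔS = +0.79 psu (deep − shallow).
Δρ/ρ₀ = −αΔT + βΔS = -2.38 × 10⁻⁴ + 6.004 × 10⁻⁴ = 3.624 × 10⁻⁴, so Δρ ≈ 0.3722 kg m⁻³.
N² = (g/ρ₀)·Δρ/Δz = g·(Δρ/ρ₀)/Δz = 9.81 × 3.624 × 10⁻⁴ / 34 = 1.0456 × 10⁻⁴ s⁻².
N = √(1.0456 × 10⁻⁴) = 0.010225 rad s⁻¹ → T = 2π/N = 614.49 s = 10.242 min ≈ 10.2 min.

10.2 min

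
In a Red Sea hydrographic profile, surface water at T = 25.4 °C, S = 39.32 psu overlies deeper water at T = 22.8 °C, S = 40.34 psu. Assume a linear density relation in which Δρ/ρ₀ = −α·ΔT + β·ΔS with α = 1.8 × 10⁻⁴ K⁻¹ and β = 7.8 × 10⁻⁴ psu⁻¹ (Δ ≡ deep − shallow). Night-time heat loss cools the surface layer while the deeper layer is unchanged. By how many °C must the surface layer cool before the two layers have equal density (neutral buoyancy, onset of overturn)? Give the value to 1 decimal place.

Neutral buoyancy requires Δρ = 0, i.e. −α(T_deep − T_surf′) + β(S_deep − S_surf) = 0.
T_surf′ = T_deep − (β/α)·ΔS = 22.8 − (7.8 × 10⁻⁴/1.8 × 10⁻⁴)·(+1.02) = 18.380 °C.
Cooling required: 25.4 − (18.380) = 7.020 °C.

7.0 °C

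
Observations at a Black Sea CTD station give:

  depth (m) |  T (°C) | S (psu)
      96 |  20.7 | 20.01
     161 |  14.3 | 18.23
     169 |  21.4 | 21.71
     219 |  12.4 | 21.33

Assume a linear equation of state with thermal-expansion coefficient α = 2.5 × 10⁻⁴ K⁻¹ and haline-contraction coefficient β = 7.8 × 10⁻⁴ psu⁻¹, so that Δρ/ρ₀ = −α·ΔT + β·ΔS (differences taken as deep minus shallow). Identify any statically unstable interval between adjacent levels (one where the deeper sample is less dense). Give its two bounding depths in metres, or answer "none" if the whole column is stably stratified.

Evaluate Δρ/ρ₀ = −αΔT + βΔS across each adjacent pair:
  96–161 m: −αΔT+βΔS = −(2.5 × 10⁻⁴)(-6.4)+(7.8 × 10⁻⁴)(-1.78) = 2.1 × 10⁻⁴ → stable
  161–169 m: −αΔT+βΔS = −(2.5 × 10⁻⁴)(+7.1)+(7.8 × 10⁻⁴)(+3.48) = 9.4 × 10⁻⁴ → stable
  169–219 m: −αΔT+βΔS = −(2.5 × 10⁻⁴)(-9.0)+(7.8 × 10⁻⁴)(-0.38) = 2.0 × 10⁻³ → stable
Every interval has Δρ > 0: the column is stably stratified throughout.

none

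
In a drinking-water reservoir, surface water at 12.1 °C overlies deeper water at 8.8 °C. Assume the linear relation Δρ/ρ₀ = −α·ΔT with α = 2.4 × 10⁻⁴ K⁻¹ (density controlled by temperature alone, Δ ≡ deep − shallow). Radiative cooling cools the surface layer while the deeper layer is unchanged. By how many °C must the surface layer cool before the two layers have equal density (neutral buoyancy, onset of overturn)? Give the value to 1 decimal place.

3.3 °C

With temperature the only control, equal density requires T_surf′ = T_deep.
T_surf′ = 8.8 °C.
Cooling required: 12.1 − 8.8 = 3.3 °C.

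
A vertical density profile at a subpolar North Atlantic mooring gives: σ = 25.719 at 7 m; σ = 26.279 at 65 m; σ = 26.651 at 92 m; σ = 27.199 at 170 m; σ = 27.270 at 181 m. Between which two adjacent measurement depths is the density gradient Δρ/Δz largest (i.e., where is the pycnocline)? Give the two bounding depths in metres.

Compute the density gradient over each adjacent pair:
  7–65 m: Δρ/Δz = 0.560/58 = 9.7 × 10⁻³ kg m⁻⁴
  65–92 m: Δρ/Δz = 0.372/27 = 0.014 kg m⁻⁴
  92–170 m: Δρ/Δz = 0.548/78 = 7.0 × 10⁻³ kg m⁻⁴
  170–181 m: Δρ/Δz = 0.071/11 = 6.5 × 10⁻³ kg m⁻⁴
The largest gradient is in the 65–92 m interval — the pycnocline.

65–92 m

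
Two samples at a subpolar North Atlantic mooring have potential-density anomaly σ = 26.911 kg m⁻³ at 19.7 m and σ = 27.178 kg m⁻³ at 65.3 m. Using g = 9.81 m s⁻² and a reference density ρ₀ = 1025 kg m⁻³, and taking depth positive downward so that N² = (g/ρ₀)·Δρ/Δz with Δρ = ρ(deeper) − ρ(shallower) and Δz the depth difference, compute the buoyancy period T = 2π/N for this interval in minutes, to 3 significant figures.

Δρ = 1027.178 − 1026.911 = 0.267 kg m⁻³ over Δz = 65.3 − 19.7 = 45.6 m.
N² = (9.81/1025) × (0.267/45.6) = 5.6039 × 10⁻⁵ s⁻².
N = √(5.6039 × 10⁻⁵) = 7.4859 × 10⁻³ rad s⁻¹, so T = 2π/N = 839.34 s = 13.989 min ≈ 14.0 min.

14.0 min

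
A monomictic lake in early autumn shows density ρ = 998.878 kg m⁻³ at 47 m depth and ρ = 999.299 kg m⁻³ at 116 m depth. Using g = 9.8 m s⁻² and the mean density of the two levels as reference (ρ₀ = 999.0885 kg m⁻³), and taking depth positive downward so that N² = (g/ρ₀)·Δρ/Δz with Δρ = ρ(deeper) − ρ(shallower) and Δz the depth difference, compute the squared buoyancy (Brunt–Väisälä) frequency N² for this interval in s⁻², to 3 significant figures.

5.98 × 10⁻⁵ s⁻²

Δρ = 999.299 − 998.878 = 0.421 kg m⁻³ over Δz = 116 − 47 = 69 m.
N² = (9.8/999.0885) × (0.421/69) = 5.9849 × 10⁻⁵ s⁻² ≈ 5.98 × 10⁻⁵ s⁻².
A positive N² confirms static stability across the interval.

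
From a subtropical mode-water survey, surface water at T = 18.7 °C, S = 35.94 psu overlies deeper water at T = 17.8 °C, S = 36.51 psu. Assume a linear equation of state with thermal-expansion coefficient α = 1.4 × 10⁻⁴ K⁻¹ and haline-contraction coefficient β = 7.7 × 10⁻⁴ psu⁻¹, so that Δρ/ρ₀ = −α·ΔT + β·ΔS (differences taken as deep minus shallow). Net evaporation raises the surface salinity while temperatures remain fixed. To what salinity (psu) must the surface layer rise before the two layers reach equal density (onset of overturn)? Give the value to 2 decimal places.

Neutral buoyancy requires −α(T_deep − T_surf) + β(S_deep − S_surf′) = 0.
S_surf′ = S_deep − (α/β)·ΔT = 36.51 − (1.4 × 10⁻⁴/7.7 × 10⁻⁴)·(-0.9) = 36.6736 psu.
Increase required: 36.6736 − 35.94 = 0.7336 psu.

36.67 psu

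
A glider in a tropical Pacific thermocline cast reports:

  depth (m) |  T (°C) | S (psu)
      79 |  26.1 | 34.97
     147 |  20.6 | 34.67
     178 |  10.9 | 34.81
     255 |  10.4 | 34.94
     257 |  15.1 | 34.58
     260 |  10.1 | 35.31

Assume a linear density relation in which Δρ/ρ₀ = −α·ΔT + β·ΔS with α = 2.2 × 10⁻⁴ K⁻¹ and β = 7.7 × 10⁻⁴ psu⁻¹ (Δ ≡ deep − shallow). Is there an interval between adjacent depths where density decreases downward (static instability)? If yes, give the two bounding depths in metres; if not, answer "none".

255–257 m

Evaluate Δρ/ρ₀ = −αΔT + βΔS across each adjacent pair:
  79–147 m: −αΔT+βΔS = −(2.2 × 10⁻⁴)(-5.5)+(7.7 × 10⁻⁴)(-0.30) = 9.8 × 10⁻⁴ → stable
  147–178 m: −αΔT+βΔS = −(2.2 × 10⁻⁴)(-9.7)+(7.7 × 10⁻⁴)(+0.14) = 2.2 × 10⁻³ → stable
  178–255 m: −αΔT+βΔS = −(2.2 × 10⁻⁴)(-0.5)+(7.7 × 10⁻⁴)(+0.13) = 2.1 × 10⁻⁴ → stable
  255–257 m: −αΔT+βΔS = −(2.2 × 10⁻⁴)(+4.7)+(7.7 × 10⁻⁴)(-0.36) = -1.3 × 10⁻³ → UNSTABLE
  257–260 m: −αΔT+βΔS = −(2.2 × 10⁻⁴)(-5.0)+(7.7 × 10⁻⁴)(+0.73) = 1.7 × 10⁻³ → stable
The 255–257 m interval has Δρ < 0: lighter water underlies denser water.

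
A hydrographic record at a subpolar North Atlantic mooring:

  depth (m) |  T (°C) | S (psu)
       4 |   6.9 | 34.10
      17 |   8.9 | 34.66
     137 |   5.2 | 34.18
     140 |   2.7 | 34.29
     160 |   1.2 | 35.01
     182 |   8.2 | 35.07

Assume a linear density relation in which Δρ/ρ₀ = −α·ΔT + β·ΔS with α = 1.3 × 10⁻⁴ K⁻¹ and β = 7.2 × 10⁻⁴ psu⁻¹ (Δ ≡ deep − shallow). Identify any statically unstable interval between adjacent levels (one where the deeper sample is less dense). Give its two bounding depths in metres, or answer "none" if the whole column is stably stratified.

160–182 m

Evaluate Δρ/ρ₀ = −αΔT + βΔS across each adjacent pair:
  4–17 m: −αΔT+βΔS = −(1.3 × 10⁻⁴)(+2.0)+(7.2 × 10⁻⁴)(+0.56) = 1.4 × 10⁻⁴ → stable
  17–137 m: −αΔT+βΔS = −(1.3 × 10⁻⁴)(-3.7)+(7.2 × 10⁻⁴)(-0.48) = 1.4 × 10⁻⁴ → stable
  137–140 m: −αΔT+βΔS = −(1.3 × 10⁻⁴)(-2.5)+(7.2 × 10⁻⁴)(+0.11) = 4.0 × 10⁻⁴ → stable
  140–160 m: −αΔT+βΔS = −(1.3 × 10⁻⁴)(-1.5)+(7.2 × 10⁻⁴)(+0.72) = 7.1 × 10⁻⁴ → stable
  160–182 m: −αΔT+βΔS = −(1.3 × 10⁻⁴)(+7.0)+(7.2 × 10⁻⁴)(+0.06) = -8.7 × 10⁻⁴ → UNSTABLE
The 160–182 m interval has Δρ < 0: lighter water underlies denser water.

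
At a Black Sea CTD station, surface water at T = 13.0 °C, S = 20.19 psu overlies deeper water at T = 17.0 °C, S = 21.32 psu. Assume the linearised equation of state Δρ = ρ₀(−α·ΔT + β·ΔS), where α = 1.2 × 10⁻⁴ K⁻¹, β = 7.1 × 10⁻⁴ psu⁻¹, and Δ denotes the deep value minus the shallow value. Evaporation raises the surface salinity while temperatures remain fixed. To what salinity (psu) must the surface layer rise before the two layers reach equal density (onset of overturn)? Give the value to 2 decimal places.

Neutral buoyancy requires −α(T_deep − T_surf) + β(S_deep − S_surf′) = 0.
S_surf′ = S_deep − (α/β)·ΔT = 21.32 − (1.2 × 10⁻⁴/7.1 × 10⁻⁴)·(+4.0) = 20.6439 psu.
Increase required: 20.6439 − 20.19 = 0.4539 psu.

20.64 psu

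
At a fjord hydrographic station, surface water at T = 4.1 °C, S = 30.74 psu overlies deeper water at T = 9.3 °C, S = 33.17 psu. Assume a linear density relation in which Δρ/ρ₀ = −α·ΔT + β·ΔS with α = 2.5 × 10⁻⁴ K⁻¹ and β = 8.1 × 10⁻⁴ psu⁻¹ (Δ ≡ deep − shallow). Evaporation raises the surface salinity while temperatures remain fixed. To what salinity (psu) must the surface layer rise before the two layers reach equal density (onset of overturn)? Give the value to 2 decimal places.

31.57 psu

Neutral buoyancy requires −α(T_deep − T_surf) + β(S_deep − S_surf′) = 0.
S_surf′ = S_deep − (α/β)·ΔT = 33.17 − (2.5 × 10⁻⁴/8.1 × 10⁻⁴)·(+5.2) = 31.5651 psu.
Increase required: 31.5651 − 30.74 = 0.8251 psu.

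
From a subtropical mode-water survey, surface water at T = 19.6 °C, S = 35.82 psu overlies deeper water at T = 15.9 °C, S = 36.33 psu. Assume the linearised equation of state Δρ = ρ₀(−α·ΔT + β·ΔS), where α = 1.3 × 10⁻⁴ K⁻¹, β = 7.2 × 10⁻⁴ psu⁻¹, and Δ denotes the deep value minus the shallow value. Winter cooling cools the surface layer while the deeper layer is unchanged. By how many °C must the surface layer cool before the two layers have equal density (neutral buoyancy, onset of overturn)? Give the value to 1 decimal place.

6.5 °C

Neutral buoyancy requires Δρ = 0, i.e. −α(T_deep − T_surf′) + β(S_deep − S_surf) = 0.
T_surf′ = T_deep − (β/α)·ΔS = 15.9 − (7.2 × 10⁻⁴/1.3 × 10⁻⁴)·(+0.51) = 13.075 °C.
Cooling required: 19.6 − (13.075) = 6.525 °C.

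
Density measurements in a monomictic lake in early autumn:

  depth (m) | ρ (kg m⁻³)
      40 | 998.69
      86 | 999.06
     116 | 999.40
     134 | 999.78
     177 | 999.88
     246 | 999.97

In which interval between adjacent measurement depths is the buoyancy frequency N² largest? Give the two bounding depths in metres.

Compute the density gradient over each adjacent pair:
  40–86 m: Δρ/Δz = 0.37/46 = 8.0 × 10⁻³ kg m⁻⁴
  86–116 m: Δρ/Δz = 0.34/30 = 0.011 kg m⁻⁴
  116–134 m: Δρ/Δz = 0.38/18 = 0.021 kg m⁻⁴
  134–177 m: Δρ/Δz = 0.10/43 = 2.3 × 10⁻³ kg m⁻⁴
  177–246 m: Δρ/Δz = 0.09/69 = 1.3 × 10⁻³ kg m⁻⁴
The largest gradient is in the 116–134 m interval — the pycnocline.

116–134 m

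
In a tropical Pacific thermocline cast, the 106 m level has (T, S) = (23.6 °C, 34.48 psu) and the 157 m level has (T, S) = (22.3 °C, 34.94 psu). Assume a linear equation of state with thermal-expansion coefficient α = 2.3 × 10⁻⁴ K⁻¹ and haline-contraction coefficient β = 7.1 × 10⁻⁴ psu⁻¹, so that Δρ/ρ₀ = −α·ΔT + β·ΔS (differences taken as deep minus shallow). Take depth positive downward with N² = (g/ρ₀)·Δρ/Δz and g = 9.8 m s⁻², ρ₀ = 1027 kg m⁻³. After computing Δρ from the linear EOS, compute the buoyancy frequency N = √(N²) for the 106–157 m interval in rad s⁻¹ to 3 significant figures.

0.0110 rad s⁻¹

ΔT = -1.3 K, ΔS = +0.46 psu (deep − shallow).
Δρ/ρ₀ = −αΔT + βΔS = 2.99 × 10⁻⁴ + 3.266 × 10⁻⁴ = 6.256 × 10⁻⁴, so Δρ ≈ 0.6425 kg m⁻³.
N² = (g/ρ₀)·Δρ/Δz = g·(Δρ/ρ₀)/Δz = 9.8 × 6.256 × 10⁻⁴ / 51 = 1.2021 × 10⁻⁴ s⁻².
N = √(1.2021 × 10⁻⁴) = 0.010964 rad s⁻¹ ≈ 0.0110 rad s⁻¹.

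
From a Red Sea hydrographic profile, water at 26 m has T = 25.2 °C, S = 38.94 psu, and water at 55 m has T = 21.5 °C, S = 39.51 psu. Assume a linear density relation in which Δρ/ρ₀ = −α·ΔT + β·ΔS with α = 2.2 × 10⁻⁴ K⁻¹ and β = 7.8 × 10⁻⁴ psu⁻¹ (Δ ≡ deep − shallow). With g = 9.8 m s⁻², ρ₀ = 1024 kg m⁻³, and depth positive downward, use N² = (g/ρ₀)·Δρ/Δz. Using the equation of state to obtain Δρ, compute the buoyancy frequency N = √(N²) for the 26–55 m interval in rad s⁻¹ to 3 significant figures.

ΔT = -3.7 K, ΔS = +0.57 psu (deep − shallow).
Δρ/ρ₀ = −αΔT + βΔS = 8.14 × 10⁻⁴ + 4.446 × 10⁻⁴ = 1.2586 × 10⁻³, so Δρ ≈ 1.289 kg m⁻³.
N² = (g/ρ₀)·Δρ/Δz = g·(Δρ/ρ₀)/Δz = 9.8 × 1.2586 × 10⁻³ / 29 = 4.2532 × 10⁻⁴ s⁻².
N = √(4.2532 × 10⁻⁴) = 0.020623 rad s⁻¹ ≈ 0.0206 rad s⁻¹.

0.0206 rad s⁻¹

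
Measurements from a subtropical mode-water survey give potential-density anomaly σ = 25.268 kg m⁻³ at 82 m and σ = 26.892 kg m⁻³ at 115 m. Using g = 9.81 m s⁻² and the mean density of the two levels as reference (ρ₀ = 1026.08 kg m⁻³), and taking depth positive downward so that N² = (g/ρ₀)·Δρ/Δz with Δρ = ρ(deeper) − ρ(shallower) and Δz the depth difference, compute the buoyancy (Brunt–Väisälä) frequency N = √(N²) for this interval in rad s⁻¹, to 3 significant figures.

0.0217 rad s⁻¹

Δρ = 1026.892 − 1025.268 = 1.624 kg m⁻³ over Δz = 115 − 82 = 33 m.
N² = (9.81/1026.08) × (1.624/33) = 4.7050 × 10⁻⁴ s⁻².
N = √(4.7050 × 10⁻⁴) = 0.021691 rad s⁻¹ ≈ 0.0217 rad s⁻¹.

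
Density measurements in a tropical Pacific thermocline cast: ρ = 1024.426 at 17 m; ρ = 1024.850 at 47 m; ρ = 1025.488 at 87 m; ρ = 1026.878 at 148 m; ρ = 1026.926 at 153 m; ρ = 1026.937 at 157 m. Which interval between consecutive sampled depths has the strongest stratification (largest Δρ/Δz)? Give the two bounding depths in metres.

Compute the density gradient over each adjacent pair:
  17–47 m: Δρ/Δz = 0.424/30 = 0.014 kg m⁻⁴
  47–87 m: Δρ/Δz = 0.638/40 = 0.016 kg m⁻⁴
  87–148 m: Δρ/Δz = 1.390/61 = 0.023 kg m⁻⁴
  148–153 m: Δρ/Δz = 0.048/5 = 9.6 × 10⁻³ kg m⁻⁴
  153–157 m: Δρ/Δz = 0.011/4 = 2.7 × 10⁻³ kg m⁻⁴
The largest gradient is in the 87–148 m interval — the pycnocline.

87–148 m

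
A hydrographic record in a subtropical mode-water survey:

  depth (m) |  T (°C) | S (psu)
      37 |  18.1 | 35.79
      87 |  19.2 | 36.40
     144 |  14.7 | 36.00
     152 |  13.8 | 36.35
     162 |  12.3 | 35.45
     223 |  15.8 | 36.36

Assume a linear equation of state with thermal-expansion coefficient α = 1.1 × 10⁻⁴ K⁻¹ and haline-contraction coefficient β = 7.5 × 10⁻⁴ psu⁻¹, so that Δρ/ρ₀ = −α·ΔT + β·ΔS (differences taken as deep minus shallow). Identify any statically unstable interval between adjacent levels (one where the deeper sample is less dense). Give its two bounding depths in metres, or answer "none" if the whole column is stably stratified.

152–162 m

Evaluate Δρ/ρ₀ = −αΔT + βΔS across each adjacent pair:
  37–87 m: −αΔT+βΔS = −(1.1 × 10⁻⁴)(+1.1)+(7.5 × 10⁻⁴)(+0.61) = 3.4 × 10⁻⁴ → stable
  87–144 m: −αΔT+βΔS = −(1.1 × 10⁻⁴)(-4.5)+(7.5 × 10⁻⁴)(-0.40) = 1.9 × 10⁻⁴ → stable
  144–152 m: −αΔT+βΔS = −(1.1 × 10⁻⁴)(-0.9)+(7.5 × 10⁻⁴)(+0.35) = 3.6 × 10⁻⁴ → stable
  152–162 m: −αΔT+βΔS = −(1.1 × 10⁻⁴)(-1.5)+(7.5 × 10⁻⁴)(-0.90) = -5.1 × 10⁻⁴ → UNSTABLE
  162–223 m: −αΔT+βΔS = −(1.1 × 10⁻⁴)(+3.5)+(7.5 × 10⁻⁴)(+0.91) = 3.0 × 10⁻⁴ → stable
The 152–162 m interval has Δρ < 0: lighter water underlies denser water.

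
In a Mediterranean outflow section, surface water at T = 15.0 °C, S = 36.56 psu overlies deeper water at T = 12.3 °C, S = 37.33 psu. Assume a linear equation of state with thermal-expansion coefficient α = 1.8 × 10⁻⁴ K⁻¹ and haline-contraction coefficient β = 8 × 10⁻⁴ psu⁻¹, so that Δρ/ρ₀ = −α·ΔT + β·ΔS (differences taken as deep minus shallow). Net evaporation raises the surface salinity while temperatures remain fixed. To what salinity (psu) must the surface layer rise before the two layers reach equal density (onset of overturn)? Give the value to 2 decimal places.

Neutral buoyancy requires −α(T_deep − T_surf) + β(S_deep − S_surf′) = 0.
S_surf′ = S_deep − (α/β)·ΔT = 37.33 − (1.8 × 10⁻⁴/8 × 10⁻⁴)·(-2.7) = 37.9375 psu.
Increase required: 37.9375 − 36.56 = 1.3775 psu.

37.94 psu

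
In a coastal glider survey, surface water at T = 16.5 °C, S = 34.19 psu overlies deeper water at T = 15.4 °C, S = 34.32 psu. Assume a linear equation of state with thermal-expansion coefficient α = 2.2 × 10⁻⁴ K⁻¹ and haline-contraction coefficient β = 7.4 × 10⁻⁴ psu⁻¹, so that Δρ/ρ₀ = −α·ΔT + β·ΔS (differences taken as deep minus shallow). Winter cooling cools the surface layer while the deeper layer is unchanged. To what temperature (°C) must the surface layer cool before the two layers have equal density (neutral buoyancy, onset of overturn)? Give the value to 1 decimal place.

Neutral buoyancy requires Δρ = 0, i.e. −α(T_deep − T_surf′) + β(S_deep − S_surf) = 0.
T_surf′ = T_deep − (β/α)·ΔS = 15.4 − (7.4 × 10⁻⁴/2.2 × 10⁻⁴)·(+0.13) = 14.963 °C.
Cooling required: 16.5 − (14.963) = 1.537 °C.

15.0 °C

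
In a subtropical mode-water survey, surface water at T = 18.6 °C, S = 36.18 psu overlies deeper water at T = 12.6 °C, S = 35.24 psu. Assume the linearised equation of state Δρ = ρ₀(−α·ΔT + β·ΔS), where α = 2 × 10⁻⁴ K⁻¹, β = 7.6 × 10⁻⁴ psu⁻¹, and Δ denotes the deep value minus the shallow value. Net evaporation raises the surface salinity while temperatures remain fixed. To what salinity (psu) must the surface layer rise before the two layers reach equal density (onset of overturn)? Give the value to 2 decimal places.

36.82 psu

Neutral buoyancy requires −α(T_deep − T_surf) + β(S_deep − S_surf′) = 0.
S_surf′ = S_deep − (α/β)·ΔT = 35.24 − (2 × 10⁻⁴/7.6 × 10⁻⁴)·(-6.0) = 36.8189 psu.
Increase required: 36.8189 − 36.18 = 0.6389 psu.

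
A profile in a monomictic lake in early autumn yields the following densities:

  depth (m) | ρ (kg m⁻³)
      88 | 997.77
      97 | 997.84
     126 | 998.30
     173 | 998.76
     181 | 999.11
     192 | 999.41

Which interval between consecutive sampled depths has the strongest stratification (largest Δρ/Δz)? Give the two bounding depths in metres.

173–181 m

Compute the density gradient over each adjacent pair:
  88–97 m: Δρ/Δz = 0.07/9 = 7.8 × 10⁻³ kg m⁻⁴
  97–126 m: Δρ/Δz = 0.46/29 = 0.016 kg m⁻⁴
  126–173 m: Δρ/Δz = 0.46/47 = 9.8 × 10⁻³ kg m⁻⁴
  173–181 m: Δρ/Δz = 0.35/8 = 0.044 kg m⁻⁴
  181–192 m: Δρ/Δz = 0.30/11 = 0.027 kg m⁻⁴
The largest gradient is in the 173–181 m interval — the pycnocline.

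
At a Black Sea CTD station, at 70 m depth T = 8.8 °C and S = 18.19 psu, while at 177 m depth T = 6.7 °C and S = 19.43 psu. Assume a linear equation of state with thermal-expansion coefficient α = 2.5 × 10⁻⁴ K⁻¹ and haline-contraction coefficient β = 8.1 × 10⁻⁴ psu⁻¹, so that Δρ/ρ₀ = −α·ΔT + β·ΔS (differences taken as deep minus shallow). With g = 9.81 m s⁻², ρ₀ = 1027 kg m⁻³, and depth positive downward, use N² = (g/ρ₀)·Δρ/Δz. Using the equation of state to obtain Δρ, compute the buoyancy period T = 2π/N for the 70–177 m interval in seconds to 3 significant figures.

531 s

ΔT = -2.1 K, ΔS = +1.24 psu (deep − shallow).
Δρ/ρ₀ = −αΔT + βΔS = 5.25 × 10⁻⁴ + 1.0044 × 10⁻³ = 1.5294 × 10⁻³, so Δρ ≈ 1.571 kg m⁻³.
N² = (g/ρ₀)·Δρ/Δz = g·(Δρ/ρ₀)/Δz = 9.81 × 1.5294 × 10⁻³ / 107 = 1.4022 × 10⁻⁴ s⁻².
N = √(1.4022 × 10⁻⁴) = 0.011841 rad s⁻¹ → T = 2π/N = 530.63 s ≈ 531 s.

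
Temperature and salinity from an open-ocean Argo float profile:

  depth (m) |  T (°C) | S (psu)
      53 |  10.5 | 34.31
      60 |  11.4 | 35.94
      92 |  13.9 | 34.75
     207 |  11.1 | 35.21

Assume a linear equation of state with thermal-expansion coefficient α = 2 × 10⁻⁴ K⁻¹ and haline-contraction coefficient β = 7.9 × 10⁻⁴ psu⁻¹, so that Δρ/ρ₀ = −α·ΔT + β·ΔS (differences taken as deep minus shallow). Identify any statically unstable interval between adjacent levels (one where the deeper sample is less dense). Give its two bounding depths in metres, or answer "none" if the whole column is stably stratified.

Evaluate Δρ/ρ₀ = −αΔT + βΔS across each adjacent pair:
  53–60 m: −αΔT+βΔS = −(2 × 10⁻⁴)(+0.9)+(7.9 × 10⁻⁴)(+1.63) = 1.1 × 10⁻³ → stable
  60–92 m: −αΔT+βΔS = −(2 × 10⁻⁴)(+2.5)+(7.9 × 10⁻⁴)(-1.19) = -1.4 × 10⁻³ → UNSTABLE
  92–207 m: −αΔT+βΔS = −(2 × 10⁻⁴)(-2.8)+(7.9 × 10⁻⁴)(+0.46) = 9.2 × 10⁻⁴ → stable
The 60–92 m interval has Δρ < 0: lighter water underlies denser water.

60–92 m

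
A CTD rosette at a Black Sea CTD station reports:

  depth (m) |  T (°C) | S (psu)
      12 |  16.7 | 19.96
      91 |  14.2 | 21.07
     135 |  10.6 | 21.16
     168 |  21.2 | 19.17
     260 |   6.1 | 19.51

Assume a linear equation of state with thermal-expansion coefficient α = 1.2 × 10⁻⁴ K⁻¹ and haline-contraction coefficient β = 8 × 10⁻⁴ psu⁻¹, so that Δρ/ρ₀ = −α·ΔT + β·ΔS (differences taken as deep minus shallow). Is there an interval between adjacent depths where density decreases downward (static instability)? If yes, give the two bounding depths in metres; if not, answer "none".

Evaluate Δρ/ρ₀ = −αΔT + βΔS across each adjacent pair:
  12–91 m: −αΔT+βΔS = −(1.2 × 10⁻⁴)(-2.5)+(8 × 10⁻⁴)(+1.11) = 1.2 × 10⁻³ → stable
  91–135 m: −αΔT+βΔS = −(1.2 × 10⁻⁴)(-3.6)+(8 × 10⁻⁴)(+0.09) = 5.0 × 10⁻⁴ → stable
  135–168 m: −αΔT+βΔS = −(1.2 × 10⁻⁴)(+10.6)+(8 × 10⁻⁴)(-1.99) = -2.9 × 10⁻³ → UNSTABLE
  168–260 m: −αΔT+βΔS = −(1.2 × 10⁻⁴)(-15.1)+(8 × 10⁻⁴)(+0.34) = 2.1 × 10⁻³ → stable
The 135–168 m interval has Δρ < 0: lighter water underlies denser water.

135–168 m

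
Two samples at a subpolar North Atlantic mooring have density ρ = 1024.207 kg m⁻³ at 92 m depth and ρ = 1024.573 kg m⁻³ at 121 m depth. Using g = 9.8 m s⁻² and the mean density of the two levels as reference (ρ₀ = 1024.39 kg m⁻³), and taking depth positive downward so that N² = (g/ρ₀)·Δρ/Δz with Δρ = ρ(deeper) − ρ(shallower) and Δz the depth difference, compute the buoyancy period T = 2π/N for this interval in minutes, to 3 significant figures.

Δρ = 1024.573 − 1024.207 = 0.366 kg m⁻³ over Δz = 121 − 92 = 29 m.
N² = (9.8/1024.39) × (0.366/29) = 1.2074 × 10⁻⁴ s⁻².
N = √(1.2074 × 10⁻⁴) = 0.010988 rad s⁻¹, so T = 2π/N = 571.82 s = 9.5303 min ≈ 9.53 min.

9.53 min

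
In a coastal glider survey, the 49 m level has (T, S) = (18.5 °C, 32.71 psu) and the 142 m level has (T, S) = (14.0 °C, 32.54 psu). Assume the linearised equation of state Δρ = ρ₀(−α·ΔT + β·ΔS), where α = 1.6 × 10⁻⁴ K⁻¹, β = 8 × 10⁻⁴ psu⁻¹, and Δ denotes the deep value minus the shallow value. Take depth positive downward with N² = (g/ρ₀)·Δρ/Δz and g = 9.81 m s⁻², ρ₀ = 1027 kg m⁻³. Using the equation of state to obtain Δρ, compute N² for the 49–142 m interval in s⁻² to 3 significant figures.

6.16 × 10⁻⁵ s⁻²

ΔT = -4.5 K, ΔS = -0.17 psu (deep − shallow).
Δρ/ρ₀ = −αΔT + βΔS = 7.20 × 10⁻⁴ − 1.36 × 10⁻⁴ = 5.84 × 10⁻⁴, so Δρ ≈ 0.5998 kg m⁻³.
N² = (g/ρ₀)·Δρ/Δz = g·(Δρ/ρ₀)/Δz = 9.81 × 5.84 × 10⁻⁴ / 93 = 6.1603 × 10⁻⁵ s⁻² ≈ 6.16 × 10⁻⁵ s⁻².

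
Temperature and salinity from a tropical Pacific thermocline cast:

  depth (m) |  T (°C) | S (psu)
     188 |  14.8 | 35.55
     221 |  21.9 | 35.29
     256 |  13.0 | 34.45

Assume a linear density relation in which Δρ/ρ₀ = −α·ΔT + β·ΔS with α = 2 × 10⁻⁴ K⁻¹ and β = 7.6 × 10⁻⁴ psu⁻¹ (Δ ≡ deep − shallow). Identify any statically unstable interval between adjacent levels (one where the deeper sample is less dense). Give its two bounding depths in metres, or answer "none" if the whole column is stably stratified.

188–221 m

Evaluate Δρ/ρ₀ = −αΔT + βΔS across each adjacent pair:
  188–221 m: −αΔT+βΔS = −(2 × 10⁻⁴)(+7.1)+(7.6 × 10⁻⁴)(-0.26) = -1.6 × 10⁻³ → UNSTABLE
  221–256 m: −αΔT+βΔS = −(2 × 10⁻⁴)(-8.9)+(7.6 × 10⁻⁴)(-0.84) = 1.1 × 10⁻³ → stable
The 188–221 m interval has Δρ < 0: lighter water underlies denser water.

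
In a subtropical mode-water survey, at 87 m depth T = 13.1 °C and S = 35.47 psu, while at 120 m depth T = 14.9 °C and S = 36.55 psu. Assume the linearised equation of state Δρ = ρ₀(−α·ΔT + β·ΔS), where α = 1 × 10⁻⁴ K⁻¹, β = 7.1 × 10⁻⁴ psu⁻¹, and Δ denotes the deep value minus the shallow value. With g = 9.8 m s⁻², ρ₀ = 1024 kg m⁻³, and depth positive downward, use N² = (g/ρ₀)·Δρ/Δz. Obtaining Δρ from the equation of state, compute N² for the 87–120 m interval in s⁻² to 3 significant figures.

1.74 × 10⁻⁴ s⁻²

ΔT = +1.8 K, ΔS = +1.08 psu (deep − shallow).
Δρ/ρ₀ = −αΔT + βΔS = -1.80 × 10⁻⁴ + 7.668 × 10⁻⁴ = 5.868 × 10⁻⁴, so Δρ ≈ 0.6009 kg m⁻³.
N² = (g/ρ₀)·Δρ/Δz = g·(Δρ/ρ₀)/Δz = 9.8 × 5.868 × 10⁻⁴ / 33 = 1.7426 × 10⁻⁴ s⁻² ≈ 1.74 × 10⁻⁴ s⁻².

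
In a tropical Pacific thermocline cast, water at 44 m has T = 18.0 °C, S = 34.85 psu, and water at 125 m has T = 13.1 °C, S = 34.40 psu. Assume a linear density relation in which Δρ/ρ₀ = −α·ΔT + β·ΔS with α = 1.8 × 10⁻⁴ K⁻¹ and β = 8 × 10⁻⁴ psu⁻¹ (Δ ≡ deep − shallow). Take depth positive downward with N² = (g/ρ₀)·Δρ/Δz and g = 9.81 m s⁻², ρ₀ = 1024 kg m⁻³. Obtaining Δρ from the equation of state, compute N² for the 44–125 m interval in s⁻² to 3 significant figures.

6.32 × 10⁻⁵ s⁻²

ΔT = -4.9 K, ΔS = -0.45 psu (deep − shallow).
Δρ/ρ₀ = −αΔT + βΔS = 8.82 × 10⁻⁴ − 3.60 × 10⁻⁴ = 5.22 × 10⁻⁴, so Δρ ≈ 0.5345 kg m⁻³.
N² = (g/ρ₀)·Δρ/Δz = g·(Δρ/ρ₀)/Δz = 9.81 × 5.22 × 10⁻⁴ / 81 = 6.3220 × 10⁻⁵ s⁻² ≈ 6.32 × 10⁻⁵ s⁻².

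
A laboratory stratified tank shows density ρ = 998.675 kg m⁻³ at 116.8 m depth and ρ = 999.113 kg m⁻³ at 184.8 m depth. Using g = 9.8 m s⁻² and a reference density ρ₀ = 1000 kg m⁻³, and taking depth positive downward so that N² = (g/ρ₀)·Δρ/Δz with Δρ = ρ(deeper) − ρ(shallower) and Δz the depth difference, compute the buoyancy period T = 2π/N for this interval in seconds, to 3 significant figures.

Δρ = 999.113 − 998.675 = 0.438 kg m⁻³ over Δz = 184.8 − 116.8 = 68 m.
N² = (9.8/1000) × (0.438/68) = 6.3124 × 10⁻⁵ s⁻².
N = √(6.3124 × 10⁻⁵) = 7.9451 × 10⁻³ rad s⁻¹, so T = 2π/N = 790.83 s ≈ 791 s.

791 s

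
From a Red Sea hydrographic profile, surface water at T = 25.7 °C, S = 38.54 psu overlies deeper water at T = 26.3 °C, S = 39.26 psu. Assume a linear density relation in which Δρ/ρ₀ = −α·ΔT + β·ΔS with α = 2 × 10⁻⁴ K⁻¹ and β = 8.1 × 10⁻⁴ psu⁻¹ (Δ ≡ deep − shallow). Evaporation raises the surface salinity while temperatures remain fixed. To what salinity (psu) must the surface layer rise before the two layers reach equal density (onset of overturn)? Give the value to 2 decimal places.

39.11 psu

Neutral buoyancy requires −α(T_deep − T_surf) + β(S_deep − S_surf′) = 0.
S_surf′ = S_deep − (α/β)·ΔT = 39.26 − (2 × 10⁻⁴/8.1 × 10⁻⁴)·(+0.6) = 39.1119 psu.
Increase required: 39.1119 − 38.54 = 0.5719 psu.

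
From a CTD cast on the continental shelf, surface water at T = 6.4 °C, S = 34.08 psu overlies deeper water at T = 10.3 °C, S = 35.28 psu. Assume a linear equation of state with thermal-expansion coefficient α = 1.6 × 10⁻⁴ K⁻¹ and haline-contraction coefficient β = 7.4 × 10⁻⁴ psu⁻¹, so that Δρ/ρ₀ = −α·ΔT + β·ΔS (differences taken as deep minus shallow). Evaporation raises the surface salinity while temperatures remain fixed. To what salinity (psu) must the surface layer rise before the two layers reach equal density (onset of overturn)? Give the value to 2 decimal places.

34.44 psu

Neutral buoyancy requires −α(T_deep − T_surf) + β(S_deep − S_surf′) = 0.
S_surf′ = S_deep − (α/β)·ΔT = 35.28 − (1.6 × 10⁻⁴/7.4 × 10⁻⁴)·(+3.9) = 34.4368 psu.
Increase required: 34.4368 − 34.08 = 0.3568 psu.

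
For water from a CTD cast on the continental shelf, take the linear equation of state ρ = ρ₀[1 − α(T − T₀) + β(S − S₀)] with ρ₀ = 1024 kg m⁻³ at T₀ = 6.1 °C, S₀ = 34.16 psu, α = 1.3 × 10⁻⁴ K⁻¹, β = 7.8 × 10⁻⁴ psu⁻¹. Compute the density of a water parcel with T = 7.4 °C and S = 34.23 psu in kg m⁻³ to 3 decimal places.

1023.883 kg m⁻³

T − T₀ = +1.3 K, S − S₀ = +0.07 psu.
Bracket = 1 − α·(+1.3) + β·(+0.07) = 1 + (-1.144 × 10⁻⁴) = 0.9998856.
ρ = 1024 × 0.9998856 = 1023.883 kg m⁻³.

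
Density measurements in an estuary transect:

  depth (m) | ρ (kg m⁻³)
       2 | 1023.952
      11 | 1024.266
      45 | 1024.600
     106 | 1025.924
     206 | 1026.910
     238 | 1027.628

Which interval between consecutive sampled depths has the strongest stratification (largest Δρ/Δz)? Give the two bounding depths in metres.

Compute the density gradient over each adjacent pair:
  2–11 m: Δρ/Δz = 0.314/9 = 0.035 kg m⁻⁴
  11–45 m: Δρ/Δz = 0.334/34 = 9.8 × 10⁻³ kg m⁻⁴
  45–106 m: Δρ/Δz = 1.324/61 = 0.022 kg m⁻⁴
  106–206 m: Δρ/Δz = 0.986/100 = 9.9 × 10⁻³ kg m⁻⁴
  206–238 m: Δρ/Δz = 0.718/32 = 0.022 kg m⁻⁴
The largest gradient is in the 2–11 m interval — the pycnocline.

2–11 m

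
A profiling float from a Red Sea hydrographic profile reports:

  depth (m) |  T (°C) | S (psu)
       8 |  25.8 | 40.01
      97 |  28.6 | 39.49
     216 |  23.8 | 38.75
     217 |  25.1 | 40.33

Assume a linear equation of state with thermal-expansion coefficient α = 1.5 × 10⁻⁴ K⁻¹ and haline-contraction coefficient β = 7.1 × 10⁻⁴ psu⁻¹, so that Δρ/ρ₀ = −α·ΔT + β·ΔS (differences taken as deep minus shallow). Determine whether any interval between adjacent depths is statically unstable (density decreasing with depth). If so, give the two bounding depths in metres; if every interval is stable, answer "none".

8–97 m

Evaluate Δρ/ρ₀ = −αΔT + βΔS across each adjacent pair:
  8–97 m: −αΔT+βΔS = −(1.5 × 10⁻⁴)(+2.8)+(7.1 × 10⁻⁴)(-0.52) = -7.9 × 10⁻⁴ → UNSTABLE
  97–216 m: −αΔT+βΔS = −(1.5 × 10⁻⁴)(-4.8)+(7.1 × 10⁻⁴)(-0.74) = 1.9 × 10⁻⁴ → stable
  216–217 m: −αΔT+βΔS = −(1.5 × 10⁻⁴)(+1.3)+(7.1 × 10⁻⁴)(+1.58) = 9.3 × 10⁻⁴ → stable
The 8–97 m interval has Δρ < 0: lighter water underlies denser water.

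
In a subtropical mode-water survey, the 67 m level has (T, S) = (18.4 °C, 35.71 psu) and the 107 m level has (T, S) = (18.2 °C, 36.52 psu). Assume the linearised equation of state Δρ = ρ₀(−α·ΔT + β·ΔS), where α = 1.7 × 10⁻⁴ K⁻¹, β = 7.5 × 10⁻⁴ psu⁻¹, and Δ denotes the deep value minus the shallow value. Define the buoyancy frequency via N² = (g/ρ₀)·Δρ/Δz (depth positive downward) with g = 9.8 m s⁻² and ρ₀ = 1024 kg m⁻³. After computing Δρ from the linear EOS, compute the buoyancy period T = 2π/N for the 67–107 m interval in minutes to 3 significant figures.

8.35 min

ΔT = -0.2 K, ΔS = +0.81 psu (deep − shallow).
Δρ/ρ₀ = −αΔT + βΔS = 3.40 × 10⁻⁵ + 6.075 × 10⁻⁴ = 6.415 × 10⁻⁴, so Δρ ≈ 0.6569 kg m⁻³.
N² = (g/ρ₀)·Δρ/Δz = g·(Δρ/ρ₀)/Δz = 9.8 × 6.415 × 10⁻⁴ / 40 = 1.5717 × 10⁻⁴ s⁻².
N = √(1.5717 × 10⁻⁴) = 0.012537 rad s⁻¹ → T = 2π/N = 501.17 s = 8.3528 min ≈ 8.35 min.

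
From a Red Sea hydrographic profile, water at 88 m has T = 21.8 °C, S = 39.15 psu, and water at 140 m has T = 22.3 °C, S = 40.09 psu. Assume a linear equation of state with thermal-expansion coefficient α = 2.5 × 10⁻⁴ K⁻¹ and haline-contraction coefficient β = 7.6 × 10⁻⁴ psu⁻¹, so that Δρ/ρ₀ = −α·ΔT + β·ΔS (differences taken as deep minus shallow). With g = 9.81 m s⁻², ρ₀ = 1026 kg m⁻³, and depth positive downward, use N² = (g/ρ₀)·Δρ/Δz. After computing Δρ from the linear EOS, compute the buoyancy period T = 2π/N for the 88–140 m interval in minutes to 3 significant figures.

ΔT = +0.5 K, ΔS = +0.94 psu (deep − shallow).
Δρ/ρ₀ = −αΔT + βΔS = -1.25 × 10⁻⁴ + 7.144 × 10⁻⁴ = 5.894 × 10⁻⁴, so Δρ ≈ 0.6047 kg m⁻³.
N² = (g/ρ₀)·Δρ/Δz = g·(Δρ/ρ₀)/Δz = 9.81 × 5.894 × 10⁻⁴ / 52 = 1.1119 × 10⁻⁴ s⁻².
N = √(1.1119 × 10⁻⁴) = 0.010545 rad s⁻¹ → T = 2π/N = 595.84 s = 9.9307 min ≈ 9.93 min.

9.93 min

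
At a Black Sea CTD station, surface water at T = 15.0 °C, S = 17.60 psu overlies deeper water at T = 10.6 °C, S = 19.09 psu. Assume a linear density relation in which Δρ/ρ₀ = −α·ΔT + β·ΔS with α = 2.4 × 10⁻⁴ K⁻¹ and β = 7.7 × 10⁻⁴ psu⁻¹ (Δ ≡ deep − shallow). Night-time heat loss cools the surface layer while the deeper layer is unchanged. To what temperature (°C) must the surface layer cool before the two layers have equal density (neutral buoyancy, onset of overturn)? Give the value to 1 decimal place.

5.8 °C

Neutral buoyancy requires Δρ = 0, i.e. −α(T_deep − T_surf′) + β(S_deep − S_surf) = 0.
T_surf′ = T_deep − (β/α)·ΔS = 10.6 − (7.7 × 10⁻⁴/2.4 × 10⁻⁴)·(+1.49) = 5.820 °C.
Cooling required: 15.0 − (5.820) = 9.180 °C.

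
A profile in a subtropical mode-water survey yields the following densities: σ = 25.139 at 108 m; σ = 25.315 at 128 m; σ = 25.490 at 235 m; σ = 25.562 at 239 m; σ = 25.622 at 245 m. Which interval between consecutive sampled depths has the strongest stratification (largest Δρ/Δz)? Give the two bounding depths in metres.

235–239 m

Compute the density gradient over each adjacent pair:
  108–128 m: Δρ/Δz = 0.176/20 = 8.8 × 10⁻³ kg m⁻⁴
  128–235 m: Δρ/Δz = 0.175/107 = 1.6 × 10⁻³ kg m⁻⁴
  235–239 m: Δρ/Δz = 0.072/4 = 0.018 kg m⁻⁴
  239–245 m: Δρ/Δz = 0.060/6 = 0.010 kg m⁻⁴
The largest gradient is in the 235–239 m interval — the pycnocline.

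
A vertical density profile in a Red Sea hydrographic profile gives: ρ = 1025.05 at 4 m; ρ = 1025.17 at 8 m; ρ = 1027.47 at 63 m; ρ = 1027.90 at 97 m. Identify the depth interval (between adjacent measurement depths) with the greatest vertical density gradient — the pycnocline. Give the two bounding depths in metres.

8–63 m

Compute the density gradient over each adjacent pair:
  4–8 m: Δρ/Δz = 0.12/4 = 0.030 kg m⁻⁴
  8–63 m: Δρ/Δz = 2.30/55 = 0.042 kg m⁻⁴
  63–97 m: Δρ/Δz = 0.43/34 = 0.013 kg m⁻⁴
The largest gradient is in the 8–63 m interval — the pycnocline.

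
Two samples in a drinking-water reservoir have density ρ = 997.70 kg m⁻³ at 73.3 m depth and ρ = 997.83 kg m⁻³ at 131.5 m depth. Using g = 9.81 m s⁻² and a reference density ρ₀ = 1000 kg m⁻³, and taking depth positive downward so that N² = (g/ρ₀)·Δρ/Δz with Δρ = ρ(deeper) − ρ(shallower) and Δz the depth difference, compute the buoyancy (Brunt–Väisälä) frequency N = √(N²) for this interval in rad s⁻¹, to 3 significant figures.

4.68 × 10⁻³ rad s⁻¹

Δρ = 997.83 − 997.70 = 0.13 kg m⁻³ over Δz = 131.5 − 73.3 = 58.2 m.
N² = (9.81/1000) × (0.13/58.2) = 2.1912 × 10⁻⁵ s⁻².
N = √(2.1912 × 10⁻⁵) = 4.6810 × 10⁻³ rad s⁻¹ ≈ 4.68 × 10⁻³ rad s⁻¹.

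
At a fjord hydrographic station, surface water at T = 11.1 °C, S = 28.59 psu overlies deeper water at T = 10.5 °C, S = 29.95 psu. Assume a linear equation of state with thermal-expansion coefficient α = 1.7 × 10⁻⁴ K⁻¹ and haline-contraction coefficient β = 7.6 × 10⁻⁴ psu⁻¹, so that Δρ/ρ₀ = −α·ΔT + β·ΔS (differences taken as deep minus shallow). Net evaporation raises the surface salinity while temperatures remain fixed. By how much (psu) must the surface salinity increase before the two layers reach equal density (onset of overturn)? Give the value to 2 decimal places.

1.49 psu

Neutral buoyancy requires −α(T_deep − T_surf) + β(S_deep − S_surf′) = 0.
S_surf′ = S_deep − (α/β)·ΔT = 29.95 − (1.7 × 10⁻⁴/7.6 × 10⁻⁴)·(-0.6) = 30.0842 psu.
Increase required: 30.0842 − 28.59 = 1.4942 psu.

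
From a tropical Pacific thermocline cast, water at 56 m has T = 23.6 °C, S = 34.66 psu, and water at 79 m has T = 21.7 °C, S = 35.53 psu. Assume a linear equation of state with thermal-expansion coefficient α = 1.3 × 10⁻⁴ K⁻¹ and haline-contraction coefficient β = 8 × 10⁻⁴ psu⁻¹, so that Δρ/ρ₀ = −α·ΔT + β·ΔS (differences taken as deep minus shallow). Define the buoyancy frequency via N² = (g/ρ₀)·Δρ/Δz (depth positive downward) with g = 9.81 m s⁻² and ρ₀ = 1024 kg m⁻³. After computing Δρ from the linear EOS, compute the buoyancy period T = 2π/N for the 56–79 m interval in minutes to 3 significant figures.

5.22 min

ΔT = -1.9 K, ΔS = +0.87 psu (deep − shallow).
Δρ/ρ₀ = −αΔT + βΔS = 2.47 × 10⁻⁴ + 6.96 × 10⁻⁴ = 9.43 × 10⁻⁴, so Δρ ≈ 0.9656 kg m⁻³.
N² = (g/ρ₀)·Δρ/Δz = g·(Δρ/ρ₀)/Δz = 9.81 × 9.43 × 10⁻⁴ / 23 = 4.0221 × 10⁻⁴ s⁻².
N = √(4.0221 × 10⁻⁴) = 0.020055 rad s⁻¹ → T = 2π/N = 313.30 s = 5.2217 min ≈ 5.22 min.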